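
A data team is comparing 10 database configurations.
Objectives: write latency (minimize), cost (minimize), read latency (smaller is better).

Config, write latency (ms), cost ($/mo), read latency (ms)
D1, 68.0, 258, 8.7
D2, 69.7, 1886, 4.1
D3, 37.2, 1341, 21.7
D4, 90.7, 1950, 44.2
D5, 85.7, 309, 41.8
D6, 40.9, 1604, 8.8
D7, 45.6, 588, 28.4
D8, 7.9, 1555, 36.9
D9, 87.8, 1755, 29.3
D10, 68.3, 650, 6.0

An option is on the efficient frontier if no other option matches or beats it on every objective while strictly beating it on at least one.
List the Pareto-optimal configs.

D1, D2, D3, D6, D7, D8, D10

D1: not dominated (best cost).
D2: not dominated (best read latency).
D3: not dominated.
D4: dominated by D1 (write latency 68.0≤90.7, cost 258≤1950, read latency 8.7≤44.2).
D5: dominated by D1 (write latency 68.0≤85.7, cost 258≤309, read latency 8.7≤41.8).
D6: not dominated.
D7: not dominated.
D8: not dominated (best write latency).
D9: dominated by D1 (write latency 68.0≤87.8, cost 258≤1755, read latency 8.7≤29.3).
D10: not dominated.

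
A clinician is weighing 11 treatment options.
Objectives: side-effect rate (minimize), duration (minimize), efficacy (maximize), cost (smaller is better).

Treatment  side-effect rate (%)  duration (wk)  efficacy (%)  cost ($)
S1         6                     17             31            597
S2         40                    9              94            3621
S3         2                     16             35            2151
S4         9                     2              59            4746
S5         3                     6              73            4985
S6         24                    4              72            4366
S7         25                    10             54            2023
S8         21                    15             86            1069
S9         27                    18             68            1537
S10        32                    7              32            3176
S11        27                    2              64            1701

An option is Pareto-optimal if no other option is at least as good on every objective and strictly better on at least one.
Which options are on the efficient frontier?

S1, S2, S3, S4, S5, S6, S7, S8, S11

S1: not dominated (best cost).
S2: not dominated (best efficacy).
S3: not dominated (best side-effect rate).
S4: not dominated.
S5: not dominated.
S6: not dominated.
S7: not dominated.
S8: not dominated.
S9: dominated by S8 (side-effect rate 21≤27, duration 15≤18, efficacy 86≥68, cost 1069≤1537).
S10: dominated by S11 (side-effect rate 27≤32, duration 2≤7, efficacy 64≥32, cost 1701≤3176).
S11: not dominated.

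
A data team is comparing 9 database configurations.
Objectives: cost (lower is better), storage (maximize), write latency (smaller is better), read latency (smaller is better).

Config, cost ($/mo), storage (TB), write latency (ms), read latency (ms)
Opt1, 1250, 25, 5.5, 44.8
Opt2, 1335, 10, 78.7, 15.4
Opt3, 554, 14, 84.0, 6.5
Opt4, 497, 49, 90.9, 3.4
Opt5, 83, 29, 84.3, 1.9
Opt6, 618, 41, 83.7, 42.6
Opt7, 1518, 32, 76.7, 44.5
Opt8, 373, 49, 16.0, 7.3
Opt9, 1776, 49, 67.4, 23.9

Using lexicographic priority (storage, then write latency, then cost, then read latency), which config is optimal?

First maximize storage: best is 49, kept {Opt4, Opt8, Opt9}.
Then minimize write latency: best is 16.0, kept {Opt8}.

Opt8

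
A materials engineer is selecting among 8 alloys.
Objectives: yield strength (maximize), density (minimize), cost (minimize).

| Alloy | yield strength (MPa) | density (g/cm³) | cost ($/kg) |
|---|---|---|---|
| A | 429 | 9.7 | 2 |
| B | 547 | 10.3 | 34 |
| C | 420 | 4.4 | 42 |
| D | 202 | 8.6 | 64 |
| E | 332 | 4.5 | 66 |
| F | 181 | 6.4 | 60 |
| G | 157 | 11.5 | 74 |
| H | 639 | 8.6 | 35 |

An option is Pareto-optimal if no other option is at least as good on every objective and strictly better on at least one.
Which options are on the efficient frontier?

A, B, C, H

A: not dominated (best cost).
B: not dominated.
C: not dominated (best density).
D: dominated by C (yield strength 420≥202, density 4.4≤8.6, cost 42≤64).
E: dominated by C (yield strength 420≥332, density 4.4≤4.5, cost 42≤66).
F: dominated by C (yield strength 420≥181, density 4.4≤6.4, cost 42≤60).
G: dominated by A (yield strength 429≥157, density 9.7≤11.5, cost 2≤74).
H: not dominated (best yield strength).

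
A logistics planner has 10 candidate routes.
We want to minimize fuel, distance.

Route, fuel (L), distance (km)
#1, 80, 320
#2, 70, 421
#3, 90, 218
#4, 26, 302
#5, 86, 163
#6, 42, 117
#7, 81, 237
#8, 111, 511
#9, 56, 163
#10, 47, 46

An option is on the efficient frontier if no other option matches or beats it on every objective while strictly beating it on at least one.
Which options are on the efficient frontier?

#1: dominated by #4 (fuel 26≤80, distance 302≤320).
#2: dominated by #4 (fuel 26≤70, distance 302≤421).
#3: dominated by #5 (fuel 86≤90, distance 163≤218).
#4: not dominated (best fuel).
#5: dominated by #6 (fuel 42≤86, distance 117≤163).
#6: not dominated.
#7: dominated by #6 (fuel 42≤81, distance 117≤237).
#8: dominated by #1 (fuel 80≤111, distance 320≤511).
#9: dominated by #6 (fuel 42≤56, distance 117≤163).
#10: not dominated (best distance).

#4, #6, #10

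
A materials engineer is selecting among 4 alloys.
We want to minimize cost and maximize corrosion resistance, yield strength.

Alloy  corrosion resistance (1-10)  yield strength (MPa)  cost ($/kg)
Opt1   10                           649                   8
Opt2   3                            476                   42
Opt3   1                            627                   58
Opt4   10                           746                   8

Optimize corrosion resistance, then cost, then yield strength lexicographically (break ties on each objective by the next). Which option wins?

Opt4

First maximize corrosion resistance: best is 10, kept {Opt1, Opt4}.
Then minimize cost: best is 8, kept {Opt1, Opt4}.
Then maximize yield strength: best is 746, kept {Opt4}.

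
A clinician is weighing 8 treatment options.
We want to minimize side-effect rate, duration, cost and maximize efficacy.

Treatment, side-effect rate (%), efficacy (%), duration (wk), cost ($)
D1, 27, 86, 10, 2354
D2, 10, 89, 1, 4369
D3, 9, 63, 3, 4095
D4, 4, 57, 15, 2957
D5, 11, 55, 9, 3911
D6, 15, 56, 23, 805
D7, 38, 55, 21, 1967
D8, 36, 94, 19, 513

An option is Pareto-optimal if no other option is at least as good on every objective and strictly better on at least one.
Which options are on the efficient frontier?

D1, D2, D3, D4, D5, D6, D8

D1: not dominated.
D2: not dominated (best duration).
D3: not dominated.
D4: not dominated (best side-effect rate).
D5: not dominated.
D6: not dominated.
D7: dominated by D8 (side-effect rate 36≤38, efficacy 94≥55, duration 19≤21, cost 513≤1967).
D8: not dominated (best efficacy).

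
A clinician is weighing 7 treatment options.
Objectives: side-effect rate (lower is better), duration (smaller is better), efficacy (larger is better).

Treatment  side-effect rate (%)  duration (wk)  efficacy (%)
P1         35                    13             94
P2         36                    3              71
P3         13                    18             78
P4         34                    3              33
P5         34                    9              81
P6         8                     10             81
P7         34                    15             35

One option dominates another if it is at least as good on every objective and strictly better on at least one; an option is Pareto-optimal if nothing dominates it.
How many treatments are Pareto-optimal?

P1: not dominated (best efficacy).
P2: not dominated.
P3: dominated by P6 (side-effect rate 8≤13, duration 10≤18, efficacy 81≥78).
P4: not dominated.
P5: not dominated.
P6: not dominated (best side-effect rate).
P7: dominated by P5 (side-effect rate 34≤34, duration 9≤15, efficacy 81≥35).
Pareto-optimal: P1, P2, P4, P5, P6 → 5.

5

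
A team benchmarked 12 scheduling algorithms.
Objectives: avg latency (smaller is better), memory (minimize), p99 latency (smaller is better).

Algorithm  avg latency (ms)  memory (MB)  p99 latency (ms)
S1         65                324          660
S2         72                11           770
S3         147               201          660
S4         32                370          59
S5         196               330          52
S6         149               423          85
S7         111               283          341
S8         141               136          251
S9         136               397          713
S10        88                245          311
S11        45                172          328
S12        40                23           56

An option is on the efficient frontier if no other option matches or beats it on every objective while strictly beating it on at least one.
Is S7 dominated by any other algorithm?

Yes

S10 vs S7: avg latency 88≤111, memory 245≤283, p99 latency 311≤341 — S10 is at least as good on every objective and strictly better on at least one, so S10 dominates S7.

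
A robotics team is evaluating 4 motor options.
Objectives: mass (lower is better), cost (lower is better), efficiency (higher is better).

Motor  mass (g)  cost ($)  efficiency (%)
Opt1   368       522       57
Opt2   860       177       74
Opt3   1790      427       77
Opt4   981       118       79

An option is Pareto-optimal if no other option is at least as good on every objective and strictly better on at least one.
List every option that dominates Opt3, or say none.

Opt4

Opt4: mass 981≤1790, cost 118≤427, efficiency 79≥77 — dominates Opt3.
Others (Opt1, Opt2) are each worse than Opt3 on at least one objective.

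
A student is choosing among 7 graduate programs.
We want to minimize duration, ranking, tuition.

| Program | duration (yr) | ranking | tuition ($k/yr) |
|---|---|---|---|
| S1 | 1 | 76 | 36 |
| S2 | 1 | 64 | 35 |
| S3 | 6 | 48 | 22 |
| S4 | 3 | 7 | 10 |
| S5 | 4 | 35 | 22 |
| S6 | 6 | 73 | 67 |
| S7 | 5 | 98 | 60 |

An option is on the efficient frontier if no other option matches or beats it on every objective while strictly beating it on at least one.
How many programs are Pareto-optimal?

S1: dominated by S2 (duration 1≤1, ranking 64≤76, tuition 35≤36).
S2: not dominated.
S3: dominated by S4 (duration 3≤6, ranking 7≤48, tuition 10≤22).
S4: not dominated (best ranking).
S5: dominated by S4 (duration 3≤4, ranking 7≤35, tuition 10≤22).
S6: dominated by S2 (duration 1≤6, ranking 64≤73, tuition 35≤67).
S7: dominated by S1 (duration 1≤5, ranking 76≤98, tuition 36≤60).
Pareto-optimal: S2, S4 → 2.

2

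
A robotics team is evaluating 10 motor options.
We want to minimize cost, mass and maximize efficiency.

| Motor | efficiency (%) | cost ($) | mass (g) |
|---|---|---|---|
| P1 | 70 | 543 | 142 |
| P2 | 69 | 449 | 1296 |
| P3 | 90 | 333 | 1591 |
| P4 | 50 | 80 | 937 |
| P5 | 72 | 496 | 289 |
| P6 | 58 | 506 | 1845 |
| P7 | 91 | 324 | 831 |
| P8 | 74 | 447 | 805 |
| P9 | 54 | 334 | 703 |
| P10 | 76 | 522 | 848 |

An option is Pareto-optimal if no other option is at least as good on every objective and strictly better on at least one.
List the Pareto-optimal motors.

P1, P4, P5, P7, P8, P9

P1: not dominated (best mass).
P2: dominated by P7 (efficiency 91≥69, cost 324≤449, mass 831≤1296).
P3: dominated by P7 (efficiency 91≥90, cost 324≤333, mass 831≤1591).
P4: not dominated (best cost).
P5: not dominated.
P6: dominated by P2 (efficiency 69≥58, cost 449≤506, mass 1296≤1845).
P7: not dominated (best efficiency).
P8: not dominated.
P9: not dominated.
P10: dominated by P7 (efficiency 91≥76, cost 324≤522, mass 831≤848).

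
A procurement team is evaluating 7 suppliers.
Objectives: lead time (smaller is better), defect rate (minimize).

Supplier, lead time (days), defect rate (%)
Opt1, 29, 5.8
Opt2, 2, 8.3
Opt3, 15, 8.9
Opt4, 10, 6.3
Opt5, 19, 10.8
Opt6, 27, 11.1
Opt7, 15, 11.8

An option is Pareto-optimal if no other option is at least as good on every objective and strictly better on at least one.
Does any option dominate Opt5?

Opt2 vs Opt5: lead time 2≤19, defect rate 8.3≤10.8 — Opt2 is at least as good on every objective and strictly better on at least one, so Opt2 dominates Opt5.

Yes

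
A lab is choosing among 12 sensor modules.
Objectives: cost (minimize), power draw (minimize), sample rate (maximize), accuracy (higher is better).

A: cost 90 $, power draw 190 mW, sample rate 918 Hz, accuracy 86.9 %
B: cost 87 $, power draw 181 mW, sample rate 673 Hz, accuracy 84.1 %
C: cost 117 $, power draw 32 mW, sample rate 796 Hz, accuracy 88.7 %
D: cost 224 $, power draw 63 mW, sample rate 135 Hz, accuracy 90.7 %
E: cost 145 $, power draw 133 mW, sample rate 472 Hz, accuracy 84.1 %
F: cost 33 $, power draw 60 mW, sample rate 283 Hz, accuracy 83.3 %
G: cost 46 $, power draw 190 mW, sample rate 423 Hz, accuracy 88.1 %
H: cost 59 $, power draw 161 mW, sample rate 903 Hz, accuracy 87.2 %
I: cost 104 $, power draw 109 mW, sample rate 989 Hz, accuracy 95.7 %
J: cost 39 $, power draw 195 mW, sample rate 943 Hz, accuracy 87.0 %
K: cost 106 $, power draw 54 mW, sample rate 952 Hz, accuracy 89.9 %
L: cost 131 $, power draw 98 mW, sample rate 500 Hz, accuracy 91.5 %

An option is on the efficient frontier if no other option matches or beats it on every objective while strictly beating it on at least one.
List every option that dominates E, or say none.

C: cost 117≤145, power draw 32≤133, sample rate 796≥472, accuracy 88.7≥84.1 — dominates E.
I: cost 104≤145, power draw 109≤133, sample rate 989≥472, accuracy 95.7≥84.1 — dominates E.
K: cost 106≤145, power draw 54≤133, sample rate 952≥472, accuracy 89.9≥84.1 — dominates E.
L: cost 131≤145, power draw 98≤133, sample rate 500≥472, accuracy 91.5≥84.1 — dominates E.
Others (A, B, D, F, G, H, J) are each worse than E on at least one objective.

C, I, K, L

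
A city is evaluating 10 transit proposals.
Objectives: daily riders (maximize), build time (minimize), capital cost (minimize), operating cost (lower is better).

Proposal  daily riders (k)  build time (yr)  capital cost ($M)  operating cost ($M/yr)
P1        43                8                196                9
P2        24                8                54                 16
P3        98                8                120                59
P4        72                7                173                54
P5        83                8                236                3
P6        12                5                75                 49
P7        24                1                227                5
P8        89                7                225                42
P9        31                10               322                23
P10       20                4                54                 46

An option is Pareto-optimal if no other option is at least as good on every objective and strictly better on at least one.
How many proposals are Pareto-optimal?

8

P1: not dominated.
P2: not dominated.
P3: not dominated (best daily riders).
P4: not dominated.
P5: not dominated (best operating cost).
P6: dominated by P10 (daily riders 20≥12, build time 4≤5, capital cost 54≤75, operating cost 46≤49).
P7: not dominated (best build time).
P8: not dominated.
P9: dominated by P1 (daily riders 43≥31, build time 8≤10, capital cost 196≤322, operating cost 9≤23).
P10: not dominated.
Pareto-optimal: P1, P2, P3, P4, P5, P7, P8, P10 → 8.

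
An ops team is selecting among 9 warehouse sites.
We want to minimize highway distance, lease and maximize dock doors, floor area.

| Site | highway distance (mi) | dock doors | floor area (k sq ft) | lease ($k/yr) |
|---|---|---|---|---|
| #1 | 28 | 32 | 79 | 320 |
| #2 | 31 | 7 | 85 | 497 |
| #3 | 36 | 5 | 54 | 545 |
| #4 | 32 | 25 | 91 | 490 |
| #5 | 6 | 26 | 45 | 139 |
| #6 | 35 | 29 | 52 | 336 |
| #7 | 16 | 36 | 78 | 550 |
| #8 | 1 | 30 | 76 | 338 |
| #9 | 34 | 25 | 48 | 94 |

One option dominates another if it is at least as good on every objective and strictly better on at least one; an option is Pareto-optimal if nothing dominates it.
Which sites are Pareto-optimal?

#1, #2, #4, #5, #7, #8, #9

#1: not dominated.
#2: not dominated.
#3: dominated by #1 (highway distance 28≤36, dock doors 32≥5, floor area 79≥54, lease 320≤545).
#4: not dominated (best floor area).
#5: not dominated.
#6: dominated by #1 (highway distance 28≤35, dock doors 32≥29, floor area 79≥52, lease 320≤336).
#7: not dominated (best dock doors).
#8: not dominated (best highway distance).
#9: not dominated (best lease).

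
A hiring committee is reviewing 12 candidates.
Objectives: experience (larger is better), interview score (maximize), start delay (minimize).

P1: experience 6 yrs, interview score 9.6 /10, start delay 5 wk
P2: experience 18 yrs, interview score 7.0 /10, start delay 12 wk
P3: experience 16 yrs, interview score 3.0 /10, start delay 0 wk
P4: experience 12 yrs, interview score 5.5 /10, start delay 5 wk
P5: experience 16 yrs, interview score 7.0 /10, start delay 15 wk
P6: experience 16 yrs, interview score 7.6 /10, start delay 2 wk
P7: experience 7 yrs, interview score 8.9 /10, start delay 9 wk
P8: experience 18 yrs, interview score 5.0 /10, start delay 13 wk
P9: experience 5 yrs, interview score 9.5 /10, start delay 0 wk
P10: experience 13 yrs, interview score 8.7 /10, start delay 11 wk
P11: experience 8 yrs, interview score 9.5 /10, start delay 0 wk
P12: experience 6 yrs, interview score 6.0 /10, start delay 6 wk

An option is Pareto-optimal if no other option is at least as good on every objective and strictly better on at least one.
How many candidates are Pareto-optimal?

P1: not dominated (best interview score).
P2: not dominated.
P3: not dominated.
P4: dominated by P6 (experience 16≥12, interview score 7.6≥5.5, start delay 2≤5).
P5: dominated by P2 (experience 18≥16, interview score 7.0≥7.0, start delay 12≤15).
P6: not dominated.
P7: dominated by P11 (experience 8≥7, interview score 9.5≥8.9, start delay 0≤9).
P8: dominated by P2 (experience 18≥18, interview score 7.0≥5.0, start delay 12≤13).
P9: dominated by P11 (experience 8≥5, interview score 9.5≥9.5, start delay 0≤0).
P10: not dominated.
P11: not dominated.
P12: dominated by P1 (experience 6≥6, interview score 9.6≥6.0, start delay 5≤6).
Pareto-optimal: P1, P2, P3, P6, P10, P11 → 6.

6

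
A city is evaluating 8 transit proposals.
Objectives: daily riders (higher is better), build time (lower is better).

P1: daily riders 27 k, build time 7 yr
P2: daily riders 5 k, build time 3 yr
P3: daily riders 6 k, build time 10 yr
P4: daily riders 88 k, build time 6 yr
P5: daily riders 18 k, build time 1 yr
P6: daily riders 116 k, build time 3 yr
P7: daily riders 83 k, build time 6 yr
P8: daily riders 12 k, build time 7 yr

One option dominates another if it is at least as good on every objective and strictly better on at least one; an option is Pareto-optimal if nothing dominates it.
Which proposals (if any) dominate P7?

P4: daily riders 88≥83, build time 6≤6 — dominates P7.
P6: daily riders 116≥83, build time 3≤6 — dominates P7.
Others (P1, P2, P3, P5, P8) are each worse than P7 on at least one objective.

P4, P6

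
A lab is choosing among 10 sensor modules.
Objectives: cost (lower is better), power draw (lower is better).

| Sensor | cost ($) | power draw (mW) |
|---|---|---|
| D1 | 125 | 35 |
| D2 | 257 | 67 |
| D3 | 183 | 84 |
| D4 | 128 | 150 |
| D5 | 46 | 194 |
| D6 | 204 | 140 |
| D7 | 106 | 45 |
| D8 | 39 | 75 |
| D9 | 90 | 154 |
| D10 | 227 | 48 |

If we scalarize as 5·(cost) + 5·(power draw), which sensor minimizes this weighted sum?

D8

D1: 5·125 + 5·35 = 800
D2: 5·257 + 5·67 = 1620
D3: 5·183 + 5·84 = 1335
D4: 5·128 + 5·150 = 1390
D5: 5·46 + 5·194 = 1200
D6: 5·204 + 5·140 = 1720
D7: 5·106 + 5·45 = 755
D8: 5·39 + 5·75 = 570
D9: 5·90 + 5·154 = 1220
D10: 5·227 + 5·48 = 1375
Lowest: D8 at 570.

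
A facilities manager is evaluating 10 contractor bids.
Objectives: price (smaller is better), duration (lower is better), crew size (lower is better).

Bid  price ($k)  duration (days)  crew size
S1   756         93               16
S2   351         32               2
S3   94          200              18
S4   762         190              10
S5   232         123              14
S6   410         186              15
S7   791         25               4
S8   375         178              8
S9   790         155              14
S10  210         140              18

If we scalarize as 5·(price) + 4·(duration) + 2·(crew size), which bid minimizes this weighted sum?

S1: 5·756 + 4·93 + 2·16 = 4184
S2: 5·351 + 4·32 + 2·2 = 1887
S3: 5·94 + 4·200 + 2·18 = 1306
S4: 5·762 + 4·190 + 2·10 = 4590
S5: 5·232 + 4·123 + 2·14 = 1680
S6: 5·410 + 4·186 + 2·15 = 2824
S7: 5·791 + 4·25 + 2·4 = 4063
S8: 5·375 + 4·178 + 2·8 = 2603
S9: 5·790 + 4·155 + 2·14 = 4598
S10: 5·210 + 4·140 + 2·18 = 1646
Lowest: S3 at 1306.

S3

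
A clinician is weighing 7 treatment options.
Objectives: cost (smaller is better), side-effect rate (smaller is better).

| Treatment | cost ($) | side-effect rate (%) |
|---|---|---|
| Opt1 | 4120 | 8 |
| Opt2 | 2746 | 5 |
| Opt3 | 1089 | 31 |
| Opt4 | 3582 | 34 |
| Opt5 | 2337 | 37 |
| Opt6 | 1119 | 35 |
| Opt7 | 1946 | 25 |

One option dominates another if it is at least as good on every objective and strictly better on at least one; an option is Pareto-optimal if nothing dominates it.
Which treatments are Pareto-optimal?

Opt2, Opt3, Opt7

Opt1: dominated by Opt2 (cost 2746≤4120, side-effect rate 5≤8).
Opt2: not dominated (best side-effect rate).
Opt3: not dominated (best cost).
Opt4: dominated by Opt2 (cost 2746≤3582, side-effect rate 5≤34).
Opt5: dominated by Opt3 (cost 1089≤2337, side-effect rate 31≤37).
Opt6: dominated by Opt3 (cost 1089≤1119, side-effect rate 31≤35).
Opt7: not dominated.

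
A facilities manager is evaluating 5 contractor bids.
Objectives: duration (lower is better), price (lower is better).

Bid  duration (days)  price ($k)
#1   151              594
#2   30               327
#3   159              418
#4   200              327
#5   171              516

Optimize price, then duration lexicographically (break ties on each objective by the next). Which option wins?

First minimize price: best is 327, kept {#2, #4}.
Then minimize duration: best is 30, kept {#2}.

#2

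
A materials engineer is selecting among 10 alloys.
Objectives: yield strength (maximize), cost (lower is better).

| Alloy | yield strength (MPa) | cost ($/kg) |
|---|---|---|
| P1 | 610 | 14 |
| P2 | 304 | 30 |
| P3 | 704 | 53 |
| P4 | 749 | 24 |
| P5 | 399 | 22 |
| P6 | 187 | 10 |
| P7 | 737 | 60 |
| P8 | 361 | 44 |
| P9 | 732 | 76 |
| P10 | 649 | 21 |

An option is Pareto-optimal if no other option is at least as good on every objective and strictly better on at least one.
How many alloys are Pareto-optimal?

P1: not dominated.
P2: dominated by P1 (yield strength 610≥304, cost 14≤30).
P3: dominated by P4 (yield strength 749≥704, cost 24≤53).
P4: not dominated (best yield strength).
P5: dominated by P1 (yield strength 610≥399, cost 14≤22).
P6: not dominated (best cost).
P7: dominated by P4 (yield strength 749≥737, cost 24≤60).
P8: dominated by P1 (yield strength 610≥361, cost 14≤44).
P9: dominated by P4 (yield strength 749≥732, cost 24≤76).
P10: not dominated.
Pareto-optimal: P1, P4, P6, P10 → 4.

4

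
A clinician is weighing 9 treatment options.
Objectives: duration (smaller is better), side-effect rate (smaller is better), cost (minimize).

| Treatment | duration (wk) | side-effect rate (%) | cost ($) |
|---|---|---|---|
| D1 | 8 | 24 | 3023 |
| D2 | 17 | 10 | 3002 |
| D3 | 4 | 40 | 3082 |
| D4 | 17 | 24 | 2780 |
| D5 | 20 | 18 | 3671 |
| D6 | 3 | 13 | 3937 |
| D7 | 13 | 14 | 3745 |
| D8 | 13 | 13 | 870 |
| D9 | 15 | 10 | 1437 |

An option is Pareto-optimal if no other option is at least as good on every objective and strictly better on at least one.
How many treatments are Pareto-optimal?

D1: not dominated.
D2: dominated by D9 (duration 15≤17, side-effect rate 10≤10, cost 1437≤3002).
D3: not dominated.
D4: dominated by D8 (duration 13≤17, side-effect rate 13≤24, cost 870≤2780).
D5: dominated by D2 (duration 17≤20, side-effect rate 10≤18, cost 3002≤3671).
D6: not dominated (best duration).
D7: dominated by D8 (duration 13≤13, side-effect rate 13≤14, cost 870≤3745).
D8: not dominated (best cost).
D9: not dominated.
Pareto-optimal: D1, D3, D6, D8, D9 → 5.

5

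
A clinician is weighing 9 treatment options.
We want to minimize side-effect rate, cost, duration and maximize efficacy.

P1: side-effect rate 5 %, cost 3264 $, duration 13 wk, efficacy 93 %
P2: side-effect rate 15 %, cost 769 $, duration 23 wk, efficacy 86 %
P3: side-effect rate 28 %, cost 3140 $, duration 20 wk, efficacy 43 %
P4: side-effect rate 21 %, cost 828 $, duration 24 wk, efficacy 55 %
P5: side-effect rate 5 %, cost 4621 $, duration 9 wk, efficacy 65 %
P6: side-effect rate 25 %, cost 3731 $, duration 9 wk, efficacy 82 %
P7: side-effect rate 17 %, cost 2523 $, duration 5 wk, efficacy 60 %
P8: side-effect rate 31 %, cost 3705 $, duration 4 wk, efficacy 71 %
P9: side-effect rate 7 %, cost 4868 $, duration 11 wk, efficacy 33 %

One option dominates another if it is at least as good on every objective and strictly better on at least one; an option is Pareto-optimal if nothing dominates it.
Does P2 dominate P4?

Yes

P2 vs P4: side-effect rate 15≤21, cost 769≤828, duration 23≤24, efficacy 86≥55 — P2 is at least as good on every objective with at least one strict improvement.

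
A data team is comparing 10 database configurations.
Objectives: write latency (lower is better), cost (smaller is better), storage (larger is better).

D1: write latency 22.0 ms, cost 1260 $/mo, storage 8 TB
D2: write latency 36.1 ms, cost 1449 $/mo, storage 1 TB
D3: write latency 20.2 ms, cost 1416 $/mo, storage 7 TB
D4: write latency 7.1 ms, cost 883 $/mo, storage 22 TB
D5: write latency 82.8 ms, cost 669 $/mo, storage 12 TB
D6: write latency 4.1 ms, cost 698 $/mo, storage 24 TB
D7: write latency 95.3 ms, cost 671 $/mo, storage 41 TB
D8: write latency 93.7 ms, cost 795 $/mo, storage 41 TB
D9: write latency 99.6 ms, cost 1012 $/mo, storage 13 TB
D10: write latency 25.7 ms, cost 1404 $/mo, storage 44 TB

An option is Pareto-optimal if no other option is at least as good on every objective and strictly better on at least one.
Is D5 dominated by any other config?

D1: worse on cost (1260 vs 669).
D2: worse on cost (1449 vs 669).
D3: worse on cost (1416 vs 669).
D4: worse on cost (883 vs 669).
D6: worse on cost (698 vs 669).
D7: worse on write latency (95.3 vs 82.8).
D8: worse on write latency (93.7 vs 82.8).
D9: worse on write latency (99.6 vs 82.8).
D10: worse on cost (1404 vs 669).
No option is at least as good as D5 on every objective and strictly better on one.

No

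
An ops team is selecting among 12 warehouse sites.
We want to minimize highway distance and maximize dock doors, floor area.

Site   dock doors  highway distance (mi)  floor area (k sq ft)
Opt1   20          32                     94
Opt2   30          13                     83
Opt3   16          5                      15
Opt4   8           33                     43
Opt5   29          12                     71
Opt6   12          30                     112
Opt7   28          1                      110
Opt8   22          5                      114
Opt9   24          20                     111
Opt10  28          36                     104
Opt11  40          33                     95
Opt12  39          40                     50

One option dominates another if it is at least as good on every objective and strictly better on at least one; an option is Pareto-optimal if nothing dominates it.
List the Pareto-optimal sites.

Opt1: dominated by Opt7 (dock doors 28≥20, highway distance 1≤32, floor area 110≥94).
Opt2: not dominated.
Opt3: dominated by Opt7 (dock doors 28≥16, highway distance 1≤5, floor area 110≥15).
Opt4: dominated by Opt1 (dock doors 20≥8, highway distance 32≤33, floor area 94≥43).
Opt5: not dominated.
Opt6: dominated by Opt8 (dock doors 22≥12, highway distance 5≤30, floor area 114≥112).
Opt7: not dominated (best highway distance).
Opt8: not dominated (best floor area).
Opt9: not dominated.
Opt10: dominated by Opt7 (dock doors 28≥28, highway distance 1≤36, floor area 110≥104).
Opt11: not dominated (best dock doors).
Opt12: dominated by Opt11 (dock doors 40≥39, highway distance 33≤40, floor area 95≥50).

Opt2, Opt5, Opt7, Opt8, Opt9, Opt11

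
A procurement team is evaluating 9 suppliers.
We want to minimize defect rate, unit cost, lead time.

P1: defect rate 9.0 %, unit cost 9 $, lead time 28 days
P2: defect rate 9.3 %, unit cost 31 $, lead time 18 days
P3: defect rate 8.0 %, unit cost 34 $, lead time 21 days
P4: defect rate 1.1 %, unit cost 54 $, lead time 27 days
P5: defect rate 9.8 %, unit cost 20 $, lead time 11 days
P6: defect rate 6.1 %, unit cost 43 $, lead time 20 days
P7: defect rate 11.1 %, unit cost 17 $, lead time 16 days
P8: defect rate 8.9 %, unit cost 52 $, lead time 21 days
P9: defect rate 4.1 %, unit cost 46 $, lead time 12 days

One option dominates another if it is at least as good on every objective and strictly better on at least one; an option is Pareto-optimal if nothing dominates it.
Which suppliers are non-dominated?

P1, P2, P3, P4, P5, P6, P7, P9

P1: not dominated (best unit cost).
P2: not dominated.
P3: not dominated.
P4: not dominated (best defect rate).
P5: not dominated (best lead time).
P6: not dominated.
P7: not dominated.
P8: dominated by P3 (defect rate 8.0≤8.9, unit cost 34≤52, lead time 21≤21).
P9: not dominated.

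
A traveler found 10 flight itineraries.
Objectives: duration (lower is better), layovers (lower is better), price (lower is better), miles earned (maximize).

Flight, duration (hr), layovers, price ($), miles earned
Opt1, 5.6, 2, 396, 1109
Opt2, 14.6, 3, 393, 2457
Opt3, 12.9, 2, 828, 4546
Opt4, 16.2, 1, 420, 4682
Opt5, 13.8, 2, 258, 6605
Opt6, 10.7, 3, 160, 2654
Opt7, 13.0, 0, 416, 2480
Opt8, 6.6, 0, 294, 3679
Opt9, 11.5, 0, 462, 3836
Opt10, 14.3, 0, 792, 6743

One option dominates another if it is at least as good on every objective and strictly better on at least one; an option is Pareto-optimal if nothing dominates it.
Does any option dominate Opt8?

No

Opt1: worse on layovers (2 vs 0).
Opt2: worse on duration (14.6 vs 6.6).
Opt3: worse on duration (12.9 vs 6.6).
Opt4: worse on duration (16.2 vs 6.6).
Opt5: worse on duration (13.8 vs 6.6).
Opt6: worse on duration (10.7 vs 6.6).
Opt7: worse on duration (13.0 vs 6.6).
Opt9: worse on duration (11.5 vs 6.6).
Opt10: worse on duration (14.3 vs 6.6).
No option is at least as good as Opt8 on every objective and strictly better on one.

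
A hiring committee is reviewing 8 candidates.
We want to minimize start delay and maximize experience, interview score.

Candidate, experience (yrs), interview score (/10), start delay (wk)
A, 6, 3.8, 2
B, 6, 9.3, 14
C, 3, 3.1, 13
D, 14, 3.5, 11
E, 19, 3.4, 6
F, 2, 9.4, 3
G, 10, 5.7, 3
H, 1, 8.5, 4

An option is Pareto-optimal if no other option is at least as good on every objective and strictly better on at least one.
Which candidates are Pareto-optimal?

A: not dominated (best start delay).
B: not dominated.
C: dominated by A (experience 6≥3, interview score 3.8≥3.1, start delay 2≤13).
D: not dominated.
E: not dominated (best experience).
F: not dominated (best interview score).
G: not dominated.
H: dominated by F (experience 2≥1, interview score 9.4≥8.5, start delay 3≤4).

A, B, D, E, F, G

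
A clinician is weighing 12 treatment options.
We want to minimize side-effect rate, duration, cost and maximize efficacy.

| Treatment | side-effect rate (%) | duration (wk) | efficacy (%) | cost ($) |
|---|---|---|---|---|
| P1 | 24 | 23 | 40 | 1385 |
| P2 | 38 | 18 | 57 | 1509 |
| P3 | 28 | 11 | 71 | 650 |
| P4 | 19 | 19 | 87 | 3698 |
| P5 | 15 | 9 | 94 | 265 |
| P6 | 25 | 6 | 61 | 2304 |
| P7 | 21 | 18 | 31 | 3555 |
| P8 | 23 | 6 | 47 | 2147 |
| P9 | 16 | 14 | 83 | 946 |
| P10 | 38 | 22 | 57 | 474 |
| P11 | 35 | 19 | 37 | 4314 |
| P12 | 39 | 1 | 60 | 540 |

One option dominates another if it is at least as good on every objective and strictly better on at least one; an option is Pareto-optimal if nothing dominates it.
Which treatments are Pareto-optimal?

P1: dominated by P5 (side-effect rate 15≤24, duration 9≤23, efficacy 94≥40, cost 265≤1385).
P2: dominated by P3 (side-effect rate 28≤38, duration 11≤18, efficacy 71≥57, cost 650≤1509).
P3: dominated by P5 (side-effect rate 15≤28, duration 9≤11, efficacy 94≥71, cost 265≤650).
P4: dominated by P5 (side-effect rate 15≤19, duration 9≤19, efficacy 94≥87, cost 265≤3698).
P5: not dominated (best side-effect rate).
P6: not dominated.
P7: dominated by P5 (side-effect rate 15≤21, duration 9≤18, efficacy 94≥31, cost 265≤3555).
P8: not dominated.
P9: dominated by P5 (side-effect rate 15≤16, duration 9≤14, efficacy 94≥83, cost 265≤946).
P10: dominated by P5 (side-effect rate 15≤38, duration 9≤22, efficacy 94≥57, cost 265≤474).
P11: dominated by P3 (side-effect rate 28≤35, duration 11≤19, efficacy 71≥37, cost 650≤4314).
P12: not dominated (best duration).

P5, P6, P8, P12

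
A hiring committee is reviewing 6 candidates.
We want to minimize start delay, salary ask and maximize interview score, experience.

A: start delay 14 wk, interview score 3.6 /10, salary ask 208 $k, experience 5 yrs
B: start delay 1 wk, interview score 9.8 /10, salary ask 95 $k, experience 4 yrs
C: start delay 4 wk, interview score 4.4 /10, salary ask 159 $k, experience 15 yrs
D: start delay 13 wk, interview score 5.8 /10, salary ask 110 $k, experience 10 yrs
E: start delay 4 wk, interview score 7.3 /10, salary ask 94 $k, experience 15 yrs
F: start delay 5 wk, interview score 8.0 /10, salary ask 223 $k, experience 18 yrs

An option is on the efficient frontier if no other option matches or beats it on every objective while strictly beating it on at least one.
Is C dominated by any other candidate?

Yes

E vs C: start delay 4≤4, interview score 7.3≥4.4, salary ask 94≤159, experience 15≥15 — E is at least as good on every objective and strictly better on at least one, so E dominates C.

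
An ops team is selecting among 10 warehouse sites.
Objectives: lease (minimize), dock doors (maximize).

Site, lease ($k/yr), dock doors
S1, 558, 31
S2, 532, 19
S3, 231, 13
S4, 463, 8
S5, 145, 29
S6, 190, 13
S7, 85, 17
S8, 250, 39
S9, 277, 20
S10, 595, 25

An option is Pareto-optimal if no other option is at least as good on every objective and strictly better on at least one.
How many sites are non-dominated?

3

S1: dominated by S8 (lease 250≤558, dock doors 39≥31).
S2: dominated by S5 (lease 145≤532, dock doors 29≥19).
S3: dominated by S5 (lease 145≤231, dock doors 29≥13).
S4: dominated by S3 (lease 231≤463, dock doors 13≥8).
S5: not dominated.
S6: dominated by S5 (lease 145≤190, dock doors 29≥13).
S7: not dominated (best lease).
S8: not dominated (best dock doors).
S9: dominated by S5 (lease 145≤277, dock doors 29≥20).
S10: dominated by S1 (lease 558≤595, dock doors 31≥25).
Pareto-optimal: S5, S7, S8 → 3.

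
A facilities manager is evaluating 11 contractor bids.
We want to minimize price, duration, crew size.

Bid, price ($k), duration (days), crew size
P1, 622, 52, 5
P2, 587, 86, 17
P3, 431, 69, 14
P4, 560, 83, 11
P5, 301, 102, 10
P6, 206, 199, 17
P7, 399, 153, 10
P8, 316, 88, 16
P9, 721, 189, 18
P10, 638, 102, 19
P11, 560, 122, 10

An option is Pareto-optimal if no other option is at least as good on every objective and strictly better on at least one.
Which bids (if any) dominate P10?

P1, P2, P3, P4, P5, P8

P1: price 622≤638, duration 52≤102, crew size 5≤19 — dominates P10.
P2: price 587≤638, duration 86≤102, crew size 17≤19 — dominates P10.
P3: price 431≤638, duration 69≤102, crew size 14≤19 — dominates P10.
P4: price 560≤638, duration 83≤102, crew size 11≤19 — dominates P10.
P5: price 301≤638, duration 102≤102, crew size 10≤19 — dominates P10.
P8: price 316≤638, duration 88≤102, crew size 16≤19 — dominates P10.
Others (P6, P7, P9, P11) are each worse than P10 on at least one objective.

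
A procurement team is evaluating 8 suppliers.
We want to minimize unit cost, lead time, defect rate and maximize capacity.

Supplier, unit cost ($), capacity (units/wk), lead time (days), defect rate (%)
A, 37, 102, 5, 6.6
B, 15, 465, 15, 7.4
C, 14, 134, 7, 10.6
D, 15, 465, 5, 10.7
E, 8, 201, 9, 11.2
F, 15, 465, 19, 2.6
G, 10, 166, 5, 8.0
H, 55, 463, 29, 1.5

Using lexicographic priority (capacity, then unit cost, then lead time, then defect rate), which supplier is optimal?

D

First maximize capacity: best is 465, kept {B, D, F}.
Then minimize unit cost: best is 15, kept {B, D, F}.
Then minimize lead time: best is 5, kept {D}.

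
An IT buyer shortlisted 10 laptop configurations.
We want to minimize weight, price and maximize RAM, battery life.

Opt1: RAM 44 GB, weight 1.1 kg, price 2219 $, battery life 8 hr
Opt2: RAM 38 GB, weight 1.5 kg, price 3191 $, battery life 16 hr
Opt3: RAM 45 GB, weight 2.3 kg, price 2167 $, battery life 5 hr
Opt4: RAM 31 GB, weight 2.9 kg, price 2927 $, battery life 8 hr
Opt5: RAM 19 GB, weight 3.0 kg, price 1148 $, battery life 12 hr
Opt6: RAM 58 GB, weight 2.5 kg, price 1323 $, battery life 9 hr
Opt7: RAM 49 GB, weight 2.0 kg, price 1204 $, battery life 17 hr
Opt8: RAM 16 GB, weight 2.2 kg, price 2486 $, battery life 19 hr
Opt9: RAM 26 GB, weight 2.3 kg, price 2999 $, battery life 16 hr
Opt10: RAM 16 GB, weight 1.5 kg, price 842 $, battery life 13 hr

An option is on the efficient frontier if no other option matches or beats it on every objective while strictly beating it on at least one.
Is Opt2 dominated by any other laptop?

No

Opt1: worse on battery life (8 vs 16).
Opt3: worse on weight (2.3 vs 1.5).
Opt4: worse on RAM (31 vs 38).
Opt5: worse on RAM (19 vs 38).
Opt6: worse on weight (2.5 vs 1.5).
Opt7: worse on weight (2.0 vs 1.5).
Opt8: worse on RAM (16 vs 38).
Opt9: worse on RAM (26 vs 38).
Opt10: worse on RAM (16 vs 38).
No option is at least as good as Opt2 on every objective and strictly better on one.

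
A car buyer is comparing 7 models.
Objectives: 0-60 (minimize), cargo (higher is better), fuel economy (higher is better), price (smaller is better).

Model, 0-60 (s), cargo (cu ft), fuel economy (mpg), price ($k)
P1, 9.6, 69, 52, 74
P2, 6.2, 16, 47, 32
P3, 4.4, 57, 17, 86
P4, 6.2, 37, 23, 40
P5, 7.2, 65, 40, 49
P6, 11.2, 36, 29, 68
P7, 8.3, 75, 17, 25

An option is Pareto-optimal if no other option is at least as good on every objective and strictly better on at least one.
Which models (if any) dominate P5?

none

P1: worse on 0-60 (9.6 vs 7.2).
P2: worse on cargo (16 vs 65).
P3: worse on cargo (57 vs 65).
P4: worse on cargo (37 vs 65).
P6: worse on 0-60 (11.2 vs 7.2).
P7: worse on 0-60 (8.3 vs 7.2).
No option dominates P5.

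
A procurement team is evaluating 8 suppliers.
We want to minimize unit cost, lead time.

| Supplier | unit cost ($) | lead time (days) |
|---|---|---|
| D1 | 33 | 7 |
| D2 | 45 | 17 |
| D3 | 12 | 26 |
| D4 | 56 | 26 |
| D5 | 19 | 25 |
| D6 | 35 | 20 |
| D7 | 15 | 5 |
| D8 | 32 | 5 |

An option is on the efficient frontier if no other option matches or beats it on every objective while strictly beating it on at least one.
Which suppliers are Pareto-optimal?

D1: dominated by D7 (unit cost 15≤33, lead time 5≤7).
D2: dominated by D1 (unit cost 33≤45, lead time 7≤17).
D3: not dominated (best unit cost).
D4: dominated by D1 (unit cost 33≤56, lead time 7≤26).
D5: dominated by D7 (unit cost 15≤19, lead time 5≤25).
D6: dominated by D1 (unit cost 33≤35, lead time 7≤20).
D7: not dominated.
D8: dominated by D7 (unit cost 15≤32, lead time 5≤5).

D3, D7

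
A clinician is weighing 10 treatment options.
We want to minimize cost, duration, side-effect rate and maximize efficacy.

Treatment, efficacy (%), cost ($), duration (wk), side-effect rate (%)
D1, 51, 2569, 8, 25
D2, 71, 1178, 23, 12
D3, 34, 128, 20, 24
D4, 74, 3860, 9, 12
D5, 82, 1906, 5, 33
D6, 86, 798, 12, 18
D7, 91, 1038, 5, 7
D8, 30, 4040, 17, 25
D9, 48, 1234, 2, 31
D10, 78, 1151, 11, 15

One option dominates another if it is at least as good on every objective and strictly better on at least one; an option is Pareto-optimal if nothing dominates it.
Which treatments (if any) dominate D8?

D1, D4, D6, D7, D10

D1: efficacy 51≥30, cost 2569≤4040, duration 8≤17, side-effect rate 25≤25 — dominates D8.
D4: efficacy 74≥30, cost 3860≤4040, duration 9≤17, side-effect rate 12≤25 — dominates D8.
D6: efficacy 86≥30, cost 798≤4040, duration 12≤17, side-effect rate 18≤25 — dominates D8.
D7: efficacy 91≥30, cost 1038≤4040, duration 5≤17, side-effect rate 7≤25 — dominates D8.
D10: efficacy 78≥30, cost 1151≤4040, duration 11≤17, side-effect rate 15≤25 — dominates D8.
Others (D2, D3, D5, D9) are each worse than D8 on at least one objective.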